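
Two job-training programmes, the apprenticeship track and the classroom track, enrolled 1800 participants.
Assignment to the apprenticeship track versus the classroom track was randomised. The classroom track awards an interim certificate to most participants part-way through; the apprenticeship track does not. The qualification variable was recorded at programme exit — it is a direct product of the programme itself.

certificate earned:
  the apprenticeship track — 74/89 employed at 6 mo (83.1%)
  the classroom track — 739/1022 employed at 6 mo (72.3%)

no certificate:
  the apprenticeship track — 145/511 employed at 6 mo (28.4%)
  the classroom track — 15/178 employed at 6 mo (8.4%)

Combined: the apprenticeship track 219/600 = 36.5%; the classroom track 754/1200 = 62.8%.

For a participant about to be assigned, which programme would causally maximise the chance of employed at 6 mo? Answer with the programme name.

Qualification attained during the programme is downstream of the programme. One should not condition on a consequence of treatment, so the overall rates are the right comparison.
Pooled: the apprenticeship track 36.5% vs the classroom track 62.8%; the classroom track is higher overall.

the classroom track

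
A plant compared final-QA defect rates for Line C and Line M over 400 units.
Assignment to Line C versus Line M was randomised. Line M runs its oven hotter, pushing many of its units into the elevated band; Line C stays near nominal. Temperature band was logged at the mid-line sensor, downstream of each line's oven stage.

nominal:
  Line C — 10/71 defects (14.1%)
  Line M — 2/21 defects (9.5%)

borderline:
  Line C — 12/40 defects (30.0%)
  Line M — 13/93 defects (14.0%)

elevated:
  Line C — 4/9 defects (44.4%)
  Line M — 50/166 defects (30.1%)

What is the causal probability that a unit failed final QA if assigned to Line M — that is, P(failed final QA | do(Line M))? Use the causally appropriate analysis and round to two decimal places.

0.23

In-process temperature band here is a post-treatment variable shaped by the line; conditioning on it would introduce bias rather than remove it. The overall comparison is the causal one.
So P(outcome | do(Line M)) is just the pooled rate for Line M: 65/280 = 0.232.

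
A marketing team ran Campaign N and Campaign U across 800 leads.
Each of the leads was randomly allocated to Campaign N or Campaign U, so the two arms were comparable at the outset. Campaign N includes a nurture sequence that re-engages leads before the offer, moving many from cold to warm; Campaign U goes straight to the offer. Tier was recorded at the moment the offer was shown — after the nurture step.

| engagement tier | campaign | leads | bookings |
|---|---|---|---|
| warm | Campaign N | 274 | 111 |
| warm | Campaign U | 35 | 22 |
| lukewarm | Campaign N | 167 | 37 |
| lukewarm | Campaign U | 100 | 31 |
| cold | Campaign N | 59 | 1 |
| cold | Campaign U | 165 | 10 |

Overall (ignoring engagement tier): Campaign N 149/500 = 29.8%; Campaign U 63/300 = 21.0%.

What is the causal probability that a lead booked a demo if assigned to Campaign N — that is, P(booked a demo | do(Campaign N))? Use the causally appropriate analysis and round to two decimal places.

Campaign U is higher inside every engagement tier stratum but Campaign N is higher in aggregate. Whether to stratify depends on how engagement tier relates to the campaign.
Engagement tier is recorded after the campaign and is itself shifted by it — it sits on the causal path from campaign to outcome. Conditioning on a mediator would strip out part of the effect we want; the pooled comparison gives the total causal effect.
So P(outcome | do(Campaign N)) is just the pooled rate for Campaign N: 149/500 = 0.298.

0.30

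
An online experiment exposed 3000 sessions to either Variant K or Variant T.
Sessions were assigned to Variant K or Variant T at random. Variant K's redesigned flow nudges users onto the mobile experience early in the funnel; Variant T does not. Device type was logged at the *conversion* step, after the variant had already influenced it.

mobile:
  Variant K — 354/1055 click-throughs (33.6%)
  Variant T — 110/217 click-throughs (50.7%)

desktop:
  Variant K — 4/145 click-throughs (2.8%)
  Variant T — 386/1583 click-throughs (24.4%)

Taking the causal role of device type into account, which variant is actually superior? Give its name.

Variant K

The distribution of device type is itself part of what the variant does — it is an intermediate outcome. Holding it fixed would remove that part of the effect; the total effect is the pooled difference.
Pooled: Variant K 29.8% vs Variant T 27.6%; Variant K is higher overall.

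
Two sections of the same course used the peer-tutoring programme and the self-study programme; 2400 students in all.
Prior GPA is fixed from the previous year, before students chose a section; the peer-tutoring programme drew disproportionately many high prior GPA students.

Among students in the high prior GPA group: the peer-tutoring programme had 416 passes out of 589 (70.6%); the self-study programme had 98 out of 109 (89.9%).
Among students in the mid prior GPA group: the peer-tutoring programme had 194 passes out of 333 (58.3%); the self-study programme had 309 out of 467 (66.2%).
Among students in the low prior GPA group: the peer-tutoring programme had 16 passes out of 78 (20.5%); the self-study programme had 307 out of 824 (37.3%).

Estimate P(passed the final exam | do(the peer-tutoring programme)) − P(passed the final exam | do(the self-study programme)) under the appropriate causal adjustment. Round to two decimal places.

Prior GPA band differs across teaching methods for reasons unrelated to any effect of the teaching method itself, and it separately predicts the outcome — a classic confounder. We must compare within prior GPA band levels.
Adjusting over the population distribution of prior GPA band: 0.291·(0.706−0.899) + 0.333·(0.583−0.662) + 0.376·(0.205−0.373) = -0.145.

-0.15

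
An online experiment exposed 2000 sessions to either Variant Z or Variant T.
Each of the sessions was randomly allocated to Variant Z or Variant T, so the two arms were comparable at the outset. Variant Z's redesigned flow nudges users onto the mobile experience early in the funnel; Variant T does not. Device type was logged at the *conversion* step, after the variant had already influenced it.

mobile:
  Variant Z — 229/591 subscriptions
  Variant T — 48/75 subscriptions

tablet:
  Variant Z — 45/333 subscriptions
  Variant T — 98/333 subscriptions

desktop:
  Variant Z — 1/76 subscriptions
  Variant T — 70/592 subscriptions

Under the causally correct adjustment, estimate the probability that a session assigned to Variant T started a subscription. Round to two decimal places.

The device type-specific comparison favours Variant T throughout, but the pooled figures favour Variant Z. The question is whether to condition on device type.
Stratifying would compare variants among sessions the variants themselves sorted into device type groups — a form of selection on an intermediate. The unconditioned pooled rates give the total causal effect.
So P(outcome | do(Variant T)) is just the pooled rate for Variant T: 216/1000 = 0.216.

0.22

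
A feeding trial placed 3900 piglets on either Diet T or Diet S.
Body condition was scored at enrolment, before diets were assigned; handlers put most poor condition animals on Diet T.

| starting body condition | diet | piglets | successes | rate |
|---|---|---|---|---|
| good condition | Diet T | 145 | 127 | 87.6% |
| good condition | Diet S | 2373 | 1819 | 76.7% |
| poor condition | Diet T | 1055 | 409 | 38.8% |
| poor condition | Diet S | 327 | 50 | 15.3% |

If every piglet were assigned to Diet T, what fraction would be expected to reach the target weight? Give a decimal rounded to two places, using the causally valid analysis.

0.70

Starting body condition is set before the diet has any effect — it is not caused by the diet — and it independently drives the outcome. That makes it a confounder, so the causal comparison is within starting body condition levels.
Standardising Diet T to the population starting body condition mix: 0.646·127/145 + 0.354·409/1055 = 0.703.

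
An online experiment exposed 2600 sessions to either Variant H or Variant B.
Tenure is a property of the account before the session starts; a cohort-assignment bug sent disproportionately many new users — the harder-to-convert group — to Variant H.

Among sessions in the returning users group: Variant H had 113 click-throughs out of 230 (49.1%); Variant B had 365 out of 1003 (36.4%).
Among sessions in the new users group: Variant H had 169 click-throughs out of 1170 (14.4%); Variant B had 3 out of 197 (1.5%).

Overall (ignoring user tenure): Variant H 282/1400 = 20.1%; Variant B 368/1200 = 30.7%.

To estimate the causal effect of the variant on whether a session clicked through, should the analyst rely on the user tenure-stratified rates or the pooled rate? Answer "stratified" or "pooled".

Since user tenure is a pre-existing factor (not a product of the variant) and it affects the outcome on its own, it is a confounder. The stratified rates, not the pooled rate, identify the causal effect.
Within each level — returning users: 49.1% vs 36.4%; new users: 14.4% vs 1.5% — Variant H is higher every time.

stratified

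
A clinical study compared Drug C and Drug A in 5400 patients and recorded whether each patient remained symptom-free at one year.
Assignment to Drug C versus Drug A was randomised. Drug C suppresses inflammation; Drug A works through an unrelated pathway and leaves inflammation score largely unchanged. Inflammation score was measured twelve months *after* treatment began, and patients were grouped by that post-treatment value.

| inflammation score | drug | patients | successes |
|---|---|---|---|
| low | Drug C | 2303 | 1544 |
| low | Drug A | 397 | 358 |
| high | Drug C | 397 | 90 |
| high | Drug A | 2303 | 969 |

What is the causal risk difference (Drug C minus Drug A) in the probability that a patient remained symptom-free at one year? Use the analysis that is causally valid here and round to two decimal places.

+0.11

Because the drug influences inflammation score, inflammation score is a post-treatment mediator, not a confounder. Stratifying on it would bias the estimate; the causal effect is the crude pooled difference.
The causal difference is the pooled difference: 0.605 − 0.491 = +0.114.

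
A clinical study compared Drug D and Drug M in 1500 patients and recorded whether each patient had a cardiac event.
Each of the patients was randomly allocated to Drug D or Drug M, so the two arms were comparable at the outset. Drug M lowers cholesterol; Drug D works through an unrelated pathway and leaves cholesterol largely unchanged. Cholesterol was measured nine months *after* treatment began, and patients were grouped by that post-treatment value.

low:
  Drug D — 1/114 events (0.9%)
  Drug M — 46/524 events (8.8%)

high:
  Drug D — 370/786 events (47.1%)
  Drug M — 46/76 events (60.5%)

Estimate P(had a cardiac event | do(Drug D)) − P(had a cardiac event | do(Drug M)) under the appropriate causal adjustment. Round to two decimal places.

+0.26

Stratifying would compare drugs among patients the drugs themselves sorted into cholesterol groups — a form of selection on an intermediate. The unconditioned pooled rates give the total causal effect.
The causal difference is the pooled difference: 0.412 − 0.153 = +0.259.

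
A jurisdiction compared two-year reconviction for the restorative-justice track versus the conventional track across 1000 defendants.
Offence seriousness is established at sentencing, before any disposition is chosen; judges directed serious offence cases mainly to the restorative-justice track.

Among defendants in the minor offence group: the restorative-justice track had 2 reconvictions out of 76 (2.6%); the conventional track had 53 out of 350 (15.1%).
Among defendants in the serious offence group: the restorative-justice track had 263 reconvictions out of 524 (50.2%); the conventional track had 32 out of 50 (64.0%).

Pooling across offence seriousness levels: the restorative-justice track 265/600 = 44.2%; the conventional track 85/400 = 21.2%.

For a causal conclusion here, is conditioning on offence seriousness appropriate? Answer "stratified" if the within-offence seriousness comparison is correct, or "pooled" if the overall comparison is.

Nothing the disposition does changes offence seriousness; the imbalance is an allocation artefact. With offence seriousness also predicting the outcome, the pooled figure is confounded, and the within-stratum comparison is the causal one.
Within each level — minor offence: 2.6% vs 15.1%; serious offence: 50.2% vs 64.0% — the restorative-justice track is lower every time.

stratified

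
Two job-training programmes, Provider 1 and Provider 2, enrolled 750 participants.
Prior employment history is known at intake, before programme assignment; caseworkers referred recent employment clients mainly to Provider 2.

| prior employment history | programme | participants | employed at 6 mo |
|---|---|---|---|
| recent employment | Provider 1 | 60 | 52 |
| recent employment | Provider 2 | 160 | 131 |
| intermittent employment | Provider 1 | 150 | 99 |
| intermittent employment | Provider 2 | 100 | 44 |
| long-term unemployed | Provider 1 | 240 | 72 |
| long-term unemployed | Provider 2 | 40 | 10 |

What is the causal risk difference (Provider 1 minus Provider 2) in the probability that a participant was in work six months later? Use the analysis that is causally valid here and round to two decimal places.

+0.11

Nothing the programme does changes prior employment history; the imbalance is an allocation artefact. With prior employment history also predicting the outcome, the pooled figure is confounded, and the within-stratum comparison is the causal one.
Adjusting over the population distribution of prior employment history: 0.293·(0.867−0.819) + 0.333·(0.660−0.440) + 0.373·(0.300−0.250) = +0.106.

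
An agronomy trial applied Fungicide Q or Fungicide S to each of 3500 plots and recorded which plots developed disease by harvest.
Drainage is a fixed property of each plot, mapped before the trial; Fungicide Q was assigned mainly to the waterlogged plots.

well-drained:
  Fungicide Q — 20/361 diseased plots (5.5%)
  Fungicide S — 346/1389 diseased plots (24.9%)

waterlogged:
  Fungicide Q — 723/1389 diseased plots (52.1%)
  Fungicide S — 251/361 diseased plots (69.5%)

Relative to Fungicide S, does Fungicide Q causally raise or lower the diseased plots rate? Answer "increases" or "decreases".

decreases

Since field drainage is a pre-existing factor (not a product of the fungicide) and it affects the outcome on its own, it is a confounder. The stratified rates, not the pooled rate, identify the causal effect.
Within each level — well-drained: 5.5% vs 24.9%; waterlogged: 52.1% vs 69.5% — Fungicide Q is lower every time.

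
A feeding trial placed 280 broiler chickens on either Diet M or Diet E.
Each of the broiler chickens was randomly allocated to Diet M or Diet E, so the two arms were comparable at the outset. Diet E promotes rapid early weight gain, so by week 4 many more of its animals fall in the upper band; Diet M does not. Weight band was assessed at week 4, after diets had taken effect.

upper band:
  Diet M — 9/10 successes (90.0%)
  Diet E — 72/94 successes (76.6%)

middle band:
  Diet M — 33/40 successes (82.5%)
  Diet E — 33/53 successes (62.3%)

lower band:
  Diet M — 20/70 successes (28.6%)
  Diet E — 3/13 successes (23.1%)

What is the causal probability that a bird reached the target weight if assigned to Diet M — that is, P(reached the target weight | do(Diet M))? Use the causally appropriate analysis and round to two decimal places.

The stratified and pooled comparisons disagree (Diet M wins within each week-4 weight band; Diet E wins overall), so the answer turns on the causal role of week-4 weight band.
The distribution of week-4 weight band is itself part of what the diet does — it is an intermediate outcome. Holding it fixed would remove that part of the effect; the total effect is the pooled difference.
So P(outcome | do(Diet M)) is just the pooled rate for Diet M: 62/120 = 0.517.

0.52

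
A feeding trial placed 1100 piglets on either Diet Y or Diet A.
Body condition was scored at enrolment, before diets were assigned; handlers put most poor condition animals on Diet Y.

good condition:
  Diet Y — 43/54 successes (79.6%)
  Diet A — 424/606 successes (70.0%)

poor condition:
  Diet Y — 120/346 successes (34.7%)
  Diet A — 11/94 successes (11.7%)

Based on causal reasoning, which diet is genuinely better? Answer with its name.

Diet Y

Since starting body condition is a pre-existing factor (not a product of the diet) and it affects the outcome on its own, it is a confounder. The stratified rates, not the pooled rate, identify the causal effect.
Within each level — good condition: 79.6% vs 70.0%; poor condition: 34.7% vs 11.7% — Diet Y is higher every time.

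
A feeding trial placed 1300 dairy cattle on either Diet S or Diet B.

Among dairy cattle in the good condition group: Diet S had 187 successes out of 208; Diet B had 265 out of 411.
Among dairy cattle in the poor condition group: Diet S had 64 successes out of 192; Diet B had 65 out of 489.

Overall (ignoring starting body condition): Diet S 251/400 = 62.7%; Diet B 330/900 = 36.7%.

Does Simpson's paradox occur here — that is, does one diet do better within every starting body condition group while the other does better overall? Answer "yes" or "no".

no

Within each starting body condition level (good condition 89.9% vs 64.5%; poor condition 33.3% vs 13.3%), Diet S has the higher rate every time. Pooled: 62.7% vs 36.7% — Diet S has the higher rate overall. They agree.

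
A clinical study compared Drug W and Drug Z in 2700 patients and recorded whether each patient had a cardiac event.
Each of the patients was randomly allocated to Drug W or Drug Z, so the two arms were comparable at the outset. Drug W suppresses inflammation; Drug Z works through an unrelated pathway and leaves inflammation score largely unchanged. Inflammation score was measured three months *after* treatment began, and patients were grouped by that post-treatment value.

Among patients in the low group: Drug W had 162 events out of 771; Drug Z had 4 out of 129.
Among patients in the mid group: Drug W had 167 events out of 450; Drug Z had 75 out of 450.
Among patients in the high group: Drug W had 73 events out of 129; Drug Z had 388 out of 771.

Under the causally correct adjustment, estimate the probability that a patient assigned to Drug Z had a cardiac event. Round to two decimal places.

0.35

Within every inflammation score level Drug Z has the lower rate, yet pooled Drug W does — Simpson's reversal.
Stratifying would compare drugs among patients the drugs themselves sorted into inflammation score groups — a form of selection on an intermediate. The unconditioned pooled rates give the total causal effect.
So P(outcome | do(Drug Z)) is just the pooled rate for Drug Z: 467/1350 = 0.346.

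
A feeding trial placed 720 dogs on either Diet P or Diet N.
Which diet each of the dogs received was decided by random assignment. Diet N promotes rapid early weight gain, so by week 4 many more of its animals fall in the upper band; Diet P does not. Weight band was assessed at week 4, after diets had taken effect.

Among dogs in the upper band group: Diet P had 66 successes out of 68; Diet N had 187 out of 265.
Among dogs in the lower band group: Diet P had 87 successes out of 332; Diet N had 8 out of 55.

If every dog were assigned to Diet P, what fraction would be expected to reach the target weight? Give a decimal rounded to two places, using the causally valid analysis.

0.38

Within every week-4 weight band level Diet P has the higher rate, yet pooled Diet N does — Simpson's reversal.
Week-4 weight band is recorded after the diet and is itself shifted by it — it sits on the causal path from diet to outcome. Conditioning on a mediator would strip out part of the effect we want; the pooled comparison gives the total causal effect.
So P(outcome | do(Diet P)) is just the pooled rate for Diet P: 153/400 = 0.383.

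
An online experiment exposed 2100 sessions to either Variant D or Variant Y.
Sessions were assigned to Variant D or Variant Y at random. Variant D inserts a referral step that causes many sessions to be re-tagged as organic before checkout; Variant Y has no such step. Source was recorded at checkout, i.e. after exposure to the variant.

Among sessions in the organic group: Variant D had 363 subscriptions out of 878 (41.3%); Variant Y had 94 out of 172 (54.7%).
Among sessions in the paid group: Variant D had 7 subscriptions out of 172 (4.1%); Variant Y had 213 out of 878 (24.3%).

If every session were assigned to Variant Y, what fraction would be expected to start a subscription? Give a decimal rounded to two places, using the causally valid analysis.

0.29

Traffic source is recorded after the variant and is itself shifted by it — it sits on the causal path from variant to outcome. Conditioning on a mediator would strip out part of the effect we want; the pooled comparison gives the total causal effect.
So P(outcome | do(Variant Y)) is just the pooled rate for Variant Y: 307/1050 = 0.292.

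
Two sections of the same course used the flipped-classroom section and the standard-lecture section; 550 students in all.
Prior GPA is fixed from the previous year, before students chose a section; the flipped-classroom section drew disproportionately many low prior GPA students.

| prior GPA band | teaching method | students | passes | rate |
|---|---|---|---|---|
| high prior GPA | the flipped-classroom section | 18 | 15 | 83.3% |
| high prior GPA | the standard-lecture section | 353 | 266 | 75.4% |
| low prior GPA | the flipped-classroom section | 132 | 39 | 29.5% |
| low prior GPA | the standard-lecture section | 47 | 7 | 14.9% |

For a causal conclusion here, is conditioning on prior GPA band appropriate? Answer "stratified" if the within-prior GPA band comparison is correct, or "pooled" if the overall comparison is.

Within every prior GPA band level the flipped-classroom section has the higher rate, yet pooled the standard-lecture section does — Simpson's reversal.
Prior GPA band differs across teaching methods for reasons unrelated to any effect of the teaching method itself, and it separately predicts the outcome — a classic confounder. We must compare within prior GPA band levels.
Within each level — high prior GPA: 83.3% vs 75.4%; low prior GPA: 29.5% vs 14.9% — the flipped-classroom section is higher every time.

stratified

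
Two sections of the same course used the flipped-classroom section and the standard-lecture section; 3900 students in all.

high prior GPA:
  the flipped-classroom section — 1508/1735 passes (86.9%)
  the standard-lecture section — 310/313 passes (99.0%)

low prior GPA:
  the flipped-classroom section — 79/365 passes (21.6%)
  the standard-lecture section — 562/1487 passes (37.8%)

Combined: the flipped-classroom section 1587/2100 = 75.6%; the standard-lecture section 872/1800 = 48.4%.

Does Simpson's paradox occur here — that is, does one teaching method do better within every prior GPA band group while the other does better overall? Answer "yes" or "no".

yes

Within each prior GPA band level (high prior GPA 86.9% vs 99.0%; low prior GPA 21.6% vs 37.8%), the standard-lecture section has the higher rate every time. Pooled: 75.6% vs 48.4% — the flipped-classroom section has the higher rate overall. The two comparisons disagree.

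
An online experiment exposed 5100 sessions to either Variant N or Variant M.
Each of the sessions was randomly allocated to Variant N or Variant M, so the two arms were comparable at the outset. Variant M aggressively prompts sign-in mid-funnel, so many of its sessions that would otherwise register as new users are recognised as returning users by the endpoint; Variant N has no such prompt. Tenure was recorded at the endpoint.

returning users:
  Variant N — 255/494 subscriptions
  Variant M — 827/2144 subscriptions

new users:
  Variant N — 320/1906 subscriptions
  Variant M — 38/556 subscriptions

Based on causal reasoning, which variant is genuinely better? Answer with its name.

The distribution of user tenure is itself part of what the variant does — it is an intermediate outcome. Holding it fixed would remove that part of the effect; the total effect is the pooled difference.
Pooled: Variant N 24.0% vs Variant M 32.0%; Variant M is higher overall.

Variant M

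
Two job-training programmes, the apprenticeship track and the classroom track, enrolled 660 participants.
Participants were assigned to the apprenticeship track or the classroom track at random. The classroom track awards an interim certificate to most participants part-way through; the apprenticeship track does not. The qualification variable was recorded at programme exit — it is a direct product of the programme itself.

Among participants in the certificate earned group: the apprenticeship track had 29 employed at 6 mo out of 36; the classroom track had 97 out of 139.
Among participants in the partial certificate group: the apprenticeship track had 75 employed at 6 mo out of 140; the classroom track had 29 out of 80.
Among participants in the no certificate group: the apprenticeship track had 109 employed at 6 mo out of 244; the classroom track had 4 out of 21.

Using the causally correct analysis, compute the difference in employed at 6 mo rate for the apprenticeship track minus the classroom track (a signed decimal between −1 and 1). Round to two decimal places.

-0.03

The distribution of qualification attained during the programme is itself part of what the programme does — it is an intermediate outcome. Holding it fixed would remove that part of the effect; the total effect is the pooled difference.
The causal difference is the pooled difference: 0.507 − 0.542 = -0.035.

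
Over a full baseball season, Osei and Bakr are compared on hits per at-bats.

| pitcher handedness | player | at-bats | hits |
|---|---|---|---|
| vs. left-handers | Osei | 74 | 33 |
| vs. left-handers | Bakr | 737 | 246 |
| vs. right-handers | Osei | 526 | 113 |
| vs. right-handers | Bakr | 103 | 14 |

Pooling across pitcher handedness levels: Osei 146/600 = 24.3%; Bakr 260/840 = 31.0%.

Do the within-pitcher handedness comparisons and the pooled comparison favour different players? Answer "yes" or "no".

yes

Within each pitcher handedness level (vs. left-handers 44.6% vs 33.4%; vs. right-handers 21.5% vs 13.6%), Osei has the higher rate every time. Pooled: 24.3% vs 31.0% — Bakr has the higher rate overall. The two comparisons disagree.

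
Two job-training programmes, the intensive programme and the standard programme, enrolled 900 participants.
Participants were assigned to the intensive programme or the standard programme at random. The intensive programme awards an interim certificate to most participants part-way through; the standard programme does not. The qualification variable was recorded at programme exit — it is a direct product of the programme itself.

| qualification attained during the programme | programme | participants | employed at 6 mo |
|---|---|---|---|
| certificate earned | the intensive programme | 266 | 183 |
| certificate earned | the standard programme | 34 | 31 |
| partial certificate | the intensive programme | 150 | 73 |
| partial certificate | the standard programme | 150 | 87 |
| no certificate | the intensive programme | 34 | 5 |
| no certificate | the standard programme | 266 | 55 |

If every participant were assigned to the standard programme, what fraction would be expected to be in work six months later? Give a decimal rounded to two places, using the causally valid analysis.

Qualification attained during the programme is downstream of the programme. One should not condition on a consequence of treatment, so the overall rates are the right comparison.
So P(outcome | do(the standard programme)) is just the pooled rate for the standard programme: 173/450 = 0.384.

0.38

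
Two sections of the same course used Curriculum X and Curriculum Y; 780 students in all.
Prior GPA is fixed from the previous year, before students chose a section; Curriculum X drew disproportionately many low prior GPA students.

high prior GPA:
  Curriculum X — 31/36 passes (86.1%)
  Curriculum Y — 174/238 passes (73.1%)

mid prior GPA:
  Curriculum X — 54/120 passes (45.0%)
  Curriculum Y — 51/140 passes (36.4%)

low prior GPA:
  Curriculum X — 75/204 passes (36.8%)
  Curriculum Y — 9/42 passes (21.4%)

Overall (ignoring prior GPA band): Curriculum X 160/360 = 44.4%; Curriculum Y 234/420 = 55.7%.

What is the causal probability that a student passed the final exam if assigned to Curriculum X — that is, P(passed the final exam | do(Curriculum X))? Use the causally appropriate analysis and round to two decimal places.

Curriculum X is higher inside every prior GPA band stratum but Curriculum Y is higher in aggregate. Whether to stratify depends on how prior GPA band relates to the teaching method.
Prior GPA band satisfies the back-door criterion: it is not a descendant of the teaching method, and it blocks the spurious path from teaching method to outcome. Adjusting for it (i.e., using the within-prior GPA band rates) gives the causal effect.
Standardising Curriculum X to the population prior GPA band mix: 0.351·31/36 + 0.333·54/120 + 0.315·75/204 = 0.568.

0.57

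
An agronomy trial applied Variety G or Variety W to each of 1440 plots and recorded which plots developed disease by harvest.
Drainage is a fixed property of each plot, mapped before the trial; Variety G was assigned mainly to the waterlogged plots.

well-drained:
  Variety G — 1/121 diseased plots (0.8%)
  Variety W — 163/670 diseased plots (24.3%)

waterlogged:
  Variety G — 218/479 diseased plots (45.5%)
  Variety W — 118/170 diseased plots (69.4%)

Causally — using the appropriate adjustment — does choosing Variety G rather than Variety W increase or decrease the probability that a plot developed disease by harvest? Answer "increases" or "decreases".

Variety G is lower inside every field drainage stratum but Variety W is lower in aggregate. Whether to stratify depends on how field drainage relates to the variety.
Field drainage is set before the variety has any effect — it is not caused by the variety — and it independently drives the outcome. That makes it a confounder, so the causal comparison is within field drainage levels.
Within each level — well-drained: 0.8% vs 24.3%; waterlogged: 45.5% vs 69.4% — Variety G is lower every time.

decreases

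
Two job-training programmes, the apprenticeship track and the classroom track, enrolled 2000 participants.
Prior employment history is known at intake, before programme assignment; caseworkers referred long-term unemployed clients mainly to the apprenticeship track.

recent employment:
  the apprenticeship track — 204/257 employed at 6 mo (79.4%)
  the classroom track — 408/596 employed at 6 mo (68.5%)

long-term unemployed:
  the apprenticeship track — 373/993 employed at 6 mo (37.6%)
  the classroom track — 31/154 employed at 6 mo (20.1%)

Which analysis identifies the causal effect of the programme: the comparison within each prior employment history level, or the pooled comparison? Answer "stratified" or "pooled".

stratified

Within every prior employment history level the apprenticeship track has the higher rate, yet pooled the classroom track does — Simpson's reversal.
The imbalance in prior employment history arose from how participants were allocated, not from anything the programme did; and prior employment history independently affects the outcome. The pooled gap is confounded — condition on prior employment history.
Within each level — recent employment: 79.4% vs 68.5%; long-term unemployed: 37.6% vs 20.1% — the apprenticeship track is higher every time.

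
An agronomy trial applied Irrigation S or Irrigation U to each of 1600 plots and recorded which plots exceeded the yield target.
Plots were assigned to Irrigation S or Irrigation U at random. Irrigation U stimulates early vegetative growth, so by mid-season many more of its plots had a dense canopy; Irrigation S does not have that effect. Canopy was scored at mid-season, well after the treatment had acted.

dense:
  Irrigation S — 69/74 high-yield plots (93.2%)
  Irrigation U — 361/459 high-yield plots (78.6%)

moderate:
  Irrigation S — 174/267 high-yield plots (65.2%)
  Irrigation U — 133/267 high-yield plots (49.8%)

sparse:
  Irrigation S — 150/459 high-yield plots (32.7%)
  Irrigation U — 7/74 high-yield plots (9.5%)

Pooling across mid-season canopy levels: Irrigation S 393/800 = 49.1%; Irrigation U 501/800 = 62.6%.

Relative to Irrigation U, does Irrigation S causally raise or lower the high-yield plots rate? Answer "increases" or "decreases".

Within every mid-season canopy level Irrigation S has the higher rate, yet pooled Irrigation U does — Simpson's reversal.
Mid-season canopy is downstream of the irrigation. One should not condition on a consequence of treatment, so the overall rates are the right comparison.
Pooled: Irrigation S 49.1% vs Irrigation U 62.6%; Irrigation U is higher overall.

decreases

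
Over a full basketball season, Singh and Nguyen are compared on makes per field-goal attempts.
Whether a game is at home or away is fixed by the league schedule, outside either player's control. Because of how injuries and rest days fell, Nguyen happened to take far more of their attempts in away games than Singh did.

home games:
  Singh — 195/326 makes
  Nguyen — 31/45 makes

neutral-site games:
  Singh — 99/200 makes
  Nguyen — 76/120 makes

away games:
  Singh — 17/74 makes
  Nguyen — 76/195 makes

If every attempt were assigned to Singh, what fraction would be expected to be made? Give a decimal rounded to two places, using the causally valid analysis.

The stratified and pooled comparisons disagree (Nguyen wins within each game venue; Singh wins overall), so the answer turns on the causal role of game venue.
Here game venue is a common cause — it drives both which player a case falls under and the outcome. The crude comparison mixes populations; the stratum-specific rates are the causally relevant ones.
Standardising Singh to the population game venue mix: 0.386·195/326 + 0.333·99/200 + 0.280·17/74 = 0.461.

0.46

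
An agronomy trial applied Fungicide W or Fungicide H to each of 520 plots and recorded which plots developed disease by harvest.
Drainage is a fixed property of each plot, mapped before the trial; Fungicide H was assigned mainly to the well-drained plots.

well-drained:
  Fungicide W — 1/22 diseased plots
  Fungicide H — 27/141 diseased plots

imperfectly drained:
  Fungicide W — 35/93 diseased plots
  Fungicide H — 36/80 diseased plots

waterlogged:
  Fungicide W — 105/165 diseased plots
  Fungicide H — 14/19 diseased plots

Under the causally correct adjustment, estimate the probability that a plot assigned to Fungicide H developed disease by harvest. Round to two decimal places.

Field drainage is set before the fungicide has any effect — it is not caused by the fungicide — and it independently drives the outcome. That makes it a confounder, so the causal comparison is within field drainage levels.
Standardising Fungicide H to the population field drainage mix: 0.313·27/141 + 0.333·36/80 + 0.354·14/19 = 0.470.

0.47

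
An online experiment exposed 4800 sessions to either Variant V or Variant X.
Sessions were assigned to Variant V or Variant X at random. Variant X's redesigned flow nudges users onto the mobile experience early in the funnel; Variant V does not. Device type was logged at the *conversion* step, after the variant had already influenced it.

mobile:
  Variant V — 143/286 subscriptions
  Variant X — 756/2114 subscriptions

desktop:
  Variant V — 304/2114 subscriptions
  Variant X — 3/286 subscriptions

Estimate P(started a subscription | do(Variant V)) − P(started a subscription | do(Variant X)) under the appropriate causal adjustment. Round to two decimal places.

-0.13

The stratified and pooled comparisons disagree (Variant V wins within each device type; Variant X wins overall), so the answer turns on the causal role of device type.
The distribution of device type is itself part of what the variant does — it is an intermediate outcome. Holding it fixed would remove that part of the effect; the total effect is the pooled difference.
The causal difference is the pooled difference: 0.186 − 0.316 = -0.130.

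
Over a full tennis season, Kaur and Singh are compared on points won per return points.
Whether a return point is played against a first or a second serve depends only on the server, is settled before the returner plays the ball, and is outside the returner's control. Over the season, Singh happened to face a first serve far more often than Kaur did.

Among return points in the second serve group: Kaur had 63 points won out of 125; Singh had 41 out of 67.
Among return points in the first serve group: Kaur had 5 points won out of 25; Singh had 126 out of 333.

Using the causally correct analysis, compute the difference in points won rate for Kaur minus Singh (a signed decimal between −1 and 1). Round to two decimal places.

Here serve type is a common cause — it drives both which player a case falls under and the outcome. The crude comparison mixes populations; the stratum-specific rates are the causally relevant ones.
Adjusting over the population distribution of serve type: 0.349·(0.504−0.612) + 0.651·(0.200−0.378) = -0.154.

-0.15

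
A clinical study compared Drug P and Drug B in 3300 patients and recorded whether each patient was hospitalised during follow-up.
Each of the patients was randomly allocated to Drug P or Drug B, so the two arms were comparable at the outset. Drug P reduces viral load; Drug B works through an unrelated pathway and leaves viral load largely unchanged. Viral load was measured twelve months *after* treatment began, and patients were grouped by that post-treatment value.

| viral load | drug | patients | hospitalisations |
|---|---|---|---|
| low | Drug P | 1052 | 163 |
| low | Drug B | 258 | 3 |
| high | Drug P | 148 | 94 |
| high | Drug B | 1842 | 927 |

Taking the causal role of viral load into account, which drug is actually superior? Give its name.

The distribution of viral load is itself part of what the drug does — it is an intermediate outcome. Holding it fixed would remove that part of the effect; the total effect is the pooled difference.
Pooled: Drug P 21.4% vs Drug B 44.3%; Drug P is lower overall.

Drug P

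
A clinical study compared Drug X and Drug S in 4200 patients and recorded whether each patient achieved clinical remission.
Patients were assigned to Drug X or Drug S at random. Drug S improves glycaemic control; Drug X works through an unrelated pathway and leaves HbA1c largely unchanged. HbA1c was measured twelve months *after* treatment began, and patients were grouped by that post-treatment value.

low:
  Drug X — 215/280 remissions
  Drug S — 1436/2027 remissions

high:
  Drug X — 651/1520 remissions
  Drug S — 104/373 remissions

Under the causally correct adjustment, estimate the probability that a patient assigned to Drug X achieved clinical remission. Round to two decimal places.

Because the drug influences HbA1c, HbA1c is a post-treatment mediator, not a confounder. Stratifying on it would bias the estimate; the causal effect is the crude pooled difference.
So P(outcome | do(Drug X)) is just the pooled rate for Drug X: 866/1800 = 0.481.

0.48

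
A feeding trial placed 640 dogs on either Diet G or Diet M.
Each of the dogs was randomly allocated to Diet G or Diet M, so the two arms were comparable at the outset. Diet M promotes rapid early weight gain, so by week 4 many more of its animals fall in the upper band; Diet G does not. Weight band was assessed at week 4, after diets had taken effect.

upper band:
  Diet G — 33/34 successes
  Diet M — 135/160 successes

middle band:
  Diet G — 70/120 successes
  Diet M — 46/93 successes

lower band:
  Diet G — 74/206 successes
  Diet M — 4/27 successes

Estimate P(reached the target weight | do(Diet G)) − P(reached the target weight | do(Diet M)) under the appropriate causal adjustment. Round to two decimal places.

Within every week-4 weight band level Diet G has the higher rate, yet pooled Diet M does — Simpson's reversal.
Week-4 weight band is downstream of the diet. One should not condition on a consequence of treatment, so the overall rates are the right comparison.
The causal difference is the pooled difference: 0.492 − 0.661 = -0.169.

-0.17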